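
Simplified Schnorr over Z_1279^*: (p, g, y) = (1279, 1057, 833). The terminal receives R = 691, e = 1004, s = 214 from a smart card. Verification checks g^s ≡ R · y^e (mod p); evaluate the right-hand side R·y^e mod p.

664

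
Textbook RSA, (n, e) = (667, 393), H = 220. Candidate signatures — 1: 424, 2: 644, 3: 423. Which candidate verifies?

3

Candidate 1: Squares mod 667: 424^1≡424, 424^2≡353, 424^4≡547, 424^8≡393, 424^16≡372, 424^32≡315, 424^64≡509, 424^128≡285, 424^256≡518; 393 = 256 + 128 + 8 + 1, so 424^393 ≡ 518·285·393·424 ≡ 366 (mod 667)
Candidate 2: Squares mod 667: 644^1≡644, 644^2≡529, 644^4≡368, 644^8≡23, 644^16≡529, 644^32≡368, 644^64≡23, 644^128≡529, 644^256≡368; 393 = 256 + 128 + 8 + 1, so 644^393 ≡ 368·529·23·644 ≡ 644 (mod 667)
Candidate 3: Squares mod 667: 423^1≡423, 423^2≡173, 423^4≡581, 423^8≡59, 423^16≡146, 423^32≡639, 423^64≡117, 423^128≡349, 423^256≡407; 393 = 256 + 128 + 8 + 1, so 423^393 ≡ 407·349·59·423 ≡ 220 (mod 667)
  → matches H = 220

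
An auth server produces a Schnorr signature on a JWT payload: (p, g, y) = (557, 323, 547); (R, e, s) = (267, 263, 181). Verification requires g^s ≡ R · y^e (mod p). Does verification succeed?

passes

g^s mod p:
323^2 = 104329 ≡ 170
323^4 ≡ 170^2 = 28900 ≡ 493
323^8 ≡ 493^2 = 243049 ≡ 197
323^16 ≡ 197^2 = 38809 ≡ 376
323^32 ≡ 376^2 = 141376 ≡ 455
323^64 ≡ 455^2 = 207025 ≡ 378
323^128 ≡ 378^2 = 142884 ≡ 292
181 = 128 + 32 + 16 + 4 + 1, so 323^181 ≡ 292·455·376·493·323 ≡ 456 (mod 557)
R · y^e mod p:
547^2 = 299209 ≡ 100
547^4 ≡ 100^2 = 10000 ≡ 531
547^8 ≡ 531^2 = 281961 ≡ 119
547^16 ≡ 119^2 = 14161 ≡ 236
547^32 ≡ 236^2 = 55696 ≡ 553
547^64 ≡ 553^2 = 305809 ≡ 16
547^128 ≡ 16^2 = 256
547^256 ≡ 256^2 = 65536 ≡ 367
263 = 256 + 4 + 2 + 1, so 547^263 ≡ 367·531·100·547 ≡ 33 (mod 557)
267·33 = 8811 ≡ 456 (mod 557)
456 ≡ 456 (mod 557); signature holds.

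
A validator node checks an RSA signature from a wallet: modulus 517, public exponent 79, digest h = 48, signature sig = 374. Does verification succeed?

fails

Squares mod 517: sig^1≡374, sig^2≡286, sig^4≡110, sig^8≡209, sig^16≡253, sig^32≡418, sig^64≡495
79 = 64 + 8 + 4 + 2 + 1, so sig^79 ≡ 495·209·110·286·374 ≡ 198 (mod 517)
sig^79 mod 517 = 198, but h = 48.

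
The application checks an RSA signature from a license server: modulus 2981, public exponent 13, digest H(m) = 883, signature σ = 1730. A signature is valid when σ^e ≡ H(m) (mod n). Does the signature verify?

does not verify

σ^2 ≡ 1730^2 = 2992900 ≡ 2957
σ^4 ≡ 2957^2 = 8743849 ≡ 576
σ^8 ≡ 576^2 = 331776 ≡ 885
13 = 8 + 4 + 1, so σ^13 ≡ 885·576·1730 ≡ 665 (mod 2981)
σ^13 mod 2981 = 665, but H(m) = 883.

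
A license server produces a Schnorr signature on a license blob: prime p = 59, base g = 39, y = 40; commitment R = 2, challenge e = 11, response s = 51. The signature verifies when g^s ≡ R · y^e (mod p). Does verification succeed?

fails

g^s mod p:
39^51 mod 59 = 55
R · y^e mod p:
40^11 mod 59 = 34
2·34 = 68 ≡ 9 (mod 59)
55 ≠ 9; the check fails.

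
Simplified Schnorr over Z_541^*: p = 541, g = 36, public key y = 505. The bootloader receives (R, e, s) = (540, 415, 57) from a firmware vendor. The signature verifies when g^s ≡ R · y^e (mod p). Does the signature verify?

does not verify

g^s mod p:
36^2 = 1296 ≡ 214
36^4 ≡ 214^2 = 45796 ≡ 352
36^8 ≡ 352^2 = 123904 ≡ 15
36^16 ≡ 15^2 = 225
36^32 ≡ 225^2 = 50625 ≡ 312
57 = 32 + 16 + 8 + 1, so 36^57 ≡ 312·225·15·36 ≡ 130 (mod 541)
R · y^e mod p:
505^2 = 255025 ≡ 214
505^4 ≡ 214^2 = 45796 ≡ 352
505^8 ≡ 352^2 = 123904 ≡ 15
505^16 ≡ 15^2 = 225
505^32 ≡ 225^2 = 50625 ≡ 312
505^64 ≡ 312^2 = 97344 ≡ 505
505^128 ≡ 505^2 = 255025 ≡ 214
505^256 ≡ 214^2 = 45796 ≡ 352
415 = 256 + 128 + 16 + 8 + 4 + 2 + 1, so 505^415 ≡ 352·214·225·15·352·214·505 ≡ 505 (mod 541)
540·505 = 272700 ≡ 36 (mod 541)
130 ≠ 36; the check fails.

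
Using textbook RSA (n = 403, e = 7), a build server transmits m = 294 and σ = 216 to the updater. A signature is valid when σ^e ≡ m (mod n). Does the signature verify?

does not verify

Squares mod 403: σ^1≡216, σ^2≡311, σ^4≡1
7 = 4 + 2 + 1, so σ^7 ≡ 1·311·216 ≡ 278 (mod 403)
The recovered value 278 does not match the digest 294.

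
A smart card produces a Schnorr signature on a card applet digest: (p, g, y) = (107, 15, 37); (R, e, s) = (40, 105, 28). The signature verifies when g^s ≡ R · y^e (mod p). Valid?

no

g^s mod p:
15^28 mod 107 = 100
R · y^e mod p:
37^105 mod 107 = 81
40·81 = 3240 ≡ 30 (mod 107)
100 ≠ 30; the check fails.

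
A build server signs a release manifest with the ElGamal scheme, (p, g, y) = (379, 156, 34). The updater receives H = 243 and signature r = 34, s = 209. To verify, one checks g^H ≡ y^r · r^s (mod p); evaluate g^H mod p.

156^2 = 24336 ≡ 80
156^4 ≡ 80^2 = 6400 ≡ 336
156^8 ≡ 336^2 = 112896 ≡ 333
156^16 ≡ 333^2 = 110889 ≡ 221
156^32 ≡ 221^2 = 48841 ≡ 329
156^64 ≡ 329^2 = 108241 ≡ 226
156^128 ≡ 226^2 = 51076 ≡ 290
243 = 128 + 64 + 32 + 16 + 2 + 1, so 156^243 ≡ 290·226·329·221·80·156 ≡ 195 (mod 379)

195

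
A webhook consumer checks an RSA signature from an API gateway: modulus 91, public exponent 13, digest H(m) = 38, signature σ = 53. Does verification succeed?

fails

σ^13 mod 91 = 53
σ^13 mod 91 = 53, but H(m) = 38.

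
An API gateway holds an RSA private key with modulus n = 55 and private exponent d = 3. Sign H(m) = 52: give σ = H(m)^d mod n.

28

(H(m))^2 ≡ 52^2 = 2704 ≡ 9
3 = 2 + 1, so (H(m))^3 ≡ 9·52 ≡ 28 (mod 55)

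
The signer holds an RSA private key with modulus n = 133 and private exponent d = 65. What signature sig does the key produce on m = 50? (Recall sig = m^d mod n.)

8

m^2 ≡ 50^2 = 2500 ≡ 106
m^4 ≡ 106^2 = 11236 ≡ 64
m^8 ≡ 64^2 = 4096 ≡ 106
m^16 ≡ 106^2 = 11236 ≡ 64
m^32 ≡ 64^2 = 4096 ≡ 106
m^64 ≡ 106^2 = 11236 ≡ 64
65 = 64 + 1, so m^65 ≡ 64·50 ≡ 8 (mod 133)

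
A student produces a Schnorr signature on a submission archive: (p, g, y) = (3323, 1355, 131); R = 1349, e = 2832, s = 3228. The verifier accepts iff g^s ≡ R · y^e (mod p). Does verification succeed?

fails

g^s mod p:
1355^2 = 1836025 ≡ 1729
1355^4 ≡ 1729^2 = 2989441 ≡ 2064
1355^8 ≡ 2064^2 = 4260096 ≡ 10
1355^16 ≡ 10^2 = 100
1355^32 ≡ 100^2 = 10000 ≡ 31
1355^64 ≡ 31^2 = 961
1355^128 ≡ 961^2 = 923521 ≡ 3050
1355^256 ≡ 3050^2 = 9302500 ≡ 1423
1355^512 ≡ 1423^2 = 2024929 ≡ 1222
1355^1024 ≡ 1222^2 = 1493284 ≡ 1257
1355^2048 ≡ 1257^2 = 1580049 ≡ 1624
3228 = 2048 + 1024 + 128 + 16 + 8 + 4, so 1355^3228 ≡ 1624·1257·3050·100·10·2064 ≡ 2019 (mod 3323)
R · y^e mod p:
131^2 = 17161 ≡ 546
131^4 ≡ 546^2 = 298116 ≡ 2369
131^8 ≡ 2369^2 = 5612161 ≡ 2937
131^16 ≡ 2937^2 = 8625969 ≡ 2784
131^32 ≡ 2784^2 = 7750656 ≡ 1420
131^64 ≡ 1420^2 = 2016400 ≡ 2662
131^128 ≡ 2662^2 = 7086244 ≡ 1608
131^256 ≡ 1608^2 = 2585664 ≡ 370
131^512 ≡ 370^2 = 136900 ≡ 657
131^1024 ≡ 657^2 = 431649 ≡ 2982
131^2048 ≡ 2982^2 = 8892324 ≡ 3299
2832 = 2048 + 512 + 256 + 16, so 131^2832 ≡ 3299·657·370·2784 ≡ 849 (mod 3323)
1349·849 = 1145301 ≡ 2189 (mod 3323)
2019 ≠ 2189; the check fails.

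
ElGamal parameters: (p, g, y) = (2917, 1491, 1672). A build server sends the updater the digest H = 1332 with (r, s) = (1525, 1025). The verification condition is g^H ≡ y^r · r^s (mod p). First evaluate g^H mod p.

Squares mod 2917: 1491^1≡1491, 1491^2≡327, 1491^4≡1917, 1491^8≡2386, 1491^16≡1929, 1491^32≡1866, 1491^64≡1975, 1491^128≡596, 1491^256≡2259, 1491^512≡1248, 1491^1024≡2743
1332 = 1024 + 256 + 32 + 16 + 4, so 1491^1332 ≡ 2743·2259·1866·1929·1917 ≡ 1502 (mod 2917)

1502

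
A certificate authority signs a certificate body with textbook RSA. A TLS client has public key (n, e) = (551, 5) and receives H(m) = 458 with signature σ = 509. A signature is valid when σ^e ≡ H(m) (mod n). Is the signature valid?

valid

σ^2 ≡ 509^2 = 259081 ≡ 111
σ^4 ≡ 111^2 = 12321 ≡ 199
5 = 4 + 1, so σ^5 ≡ 199·509 ≡ 458 (mod 551)
458 = H(m), so the signature checks out.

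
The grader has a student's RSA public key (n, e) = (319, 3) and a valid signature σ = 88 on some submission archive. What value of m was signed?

88

σ^2 ≡ 88^2 = 7744 ≡ 88
3 = 2 + 1, so σ^3 ≡ 88·88 ≡ 88 (mod 319)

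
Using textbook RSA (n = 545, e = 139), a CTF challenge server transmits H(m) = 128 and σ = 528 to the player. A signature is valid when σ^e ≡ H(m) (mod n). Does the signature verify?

does not verify

Squares mod 545: σ^1≡528, σ^2≡289, σ^4≡136, σ^8≡511, σ^16≡66, σ^32≡541, σ^64≡16, σ^128≡256
139 = 128 + 8 + 2 + 1, so σ^139 ≡ 256·511·289·528 ≡ 417 (mod 545)
The recovered value 417 does not match the digest 128.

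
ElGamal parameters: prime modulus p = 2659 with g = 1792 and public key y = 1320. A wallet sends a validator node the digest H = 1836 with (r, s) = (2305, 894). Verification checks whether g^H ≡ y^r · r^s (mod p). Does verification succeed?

fails

Left side g^H mod p:
1792^1836 mod 2659 = 270
Right side y^r · r^s mod p:
1320^2305 mod 2659 = 529
2305^894 mod 2659 = 969
529·969 = 512601 ≡ 2073 (mod 2659)
270 ≠ 2073, so verification fails.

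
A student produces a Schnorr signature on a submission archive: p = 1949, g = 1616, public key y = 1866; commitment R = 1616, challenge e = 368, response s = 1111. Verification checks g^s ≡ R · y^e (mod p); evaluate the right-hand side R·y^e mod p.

1866^2 = 3481956 ≡ 1042
1866^4 ≡ 1042^2 = 1085764 ≡ 171
1866^8 ≡ 171^2 = 29241 ≡ 6
1866^16 ≡ 6^2 = 36
1866^32 ≡ 36^2 = 1296
1866^64 ≡ 1296^2 = 1679616 ≡ 1527
1866^128 ≡ 1527^2 = 2331729 ≡ 725
1866^256 ≡ 725^2 = 525625 ≡ 1344
368 = 256 + 64 + 32 + 16, so 1866^368 ≡ 1344·1527·1296·36 ≡ 1080 (mod 1949)
R · y^e ≡ 1616·1080 = 1745280 ≡ 925 (mod 1949)

925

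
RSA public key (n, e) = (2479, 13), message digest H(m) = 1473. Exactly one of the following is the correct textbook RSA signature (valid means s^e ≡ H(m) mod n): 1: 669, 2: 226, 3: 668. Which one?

Candidate 1: Squares mod 2479: 669^1≡669, 669^2≡1341, 669^4≡1006, 669^8≡604; 13 = 8 + 4 + 1, so 669^13 ≡ 604·1006·669 ≡ 1473 (mod 2479)
  → matches H(m) = 1473
Candidate 2: Squares mod 2479: 226^1≡226, 226^2≡1496, 226^4≡1958, 226^8≡1230; 13 = 8 + 4 + 1, so 226^13 ≡ 1230·1958·226 ≡ 558 (mod 2479)
Candidate 3: Squares mod 2479: 668^1≡668, 668^2≡4, 668^4≡16, 668^8≡256; 13 = 8 + 4 + 1, so 668^13 ≡ 256·16·668 ≡ 1791 (mod 2479)

1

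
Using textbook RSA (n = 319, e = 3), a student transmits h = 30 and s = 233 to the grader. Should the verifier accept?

s^2 ≡ 233^2 = 54289 ≡ 59
3 = 2 + 1, so s^3 ≡ 59·233 ≡ 30 (mod 319)
s^3 mod 319 = 30 matches h.

accept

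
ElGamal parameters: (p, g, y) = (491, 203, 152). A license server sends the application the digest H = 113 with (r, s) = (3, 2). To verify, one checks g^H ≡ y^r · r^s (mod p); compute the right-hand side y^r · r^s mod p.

111

Squares mod 491: 152^1≡152, 152^2≡27
3 = 2 + 1, so 152^3 ≡ 27·152 ≡ 176 (mod 491)
Squares mod 491: 3^1≡3, 3^2≡9
3^2 ≡ 9 (mod 491)
y^r · r^s ≡ 176·9 = 1584 ≡ 111 (mod 491)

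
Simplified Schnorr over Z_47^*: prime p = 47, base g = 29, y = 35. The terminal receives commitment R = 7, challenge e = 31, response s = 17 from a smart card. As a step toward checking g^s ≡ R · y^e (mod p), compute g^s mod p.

44

29^2 = 841 ≡ 42
29^4 ≡ 42^2 = 1764 ≡ 25
29^8 ≡ 25^2 = 625 ≡ 14
29^16 ≡ 14^2 = 196 ≡ 8
17 = 16 + 1, so 29^17 ≡ 8·29 ≡ 44 (mod 47)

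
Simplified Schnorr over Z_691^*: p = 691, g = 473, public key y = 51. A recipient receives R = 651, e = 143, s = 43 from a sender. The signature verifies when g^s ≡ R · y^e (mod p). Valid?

g^s mod p:
Squares mod 691: 473^1≡473, 473^2≡536, 473^4≡531, 473^8≡33, 473^16≡398, 473^32≡165
43 = 32 + 8 + 2 + 1, so 473^43 ≡ 165·33·536·473 ≡ 199 (mod 691)
R · y^e mod p:
Squares mod 691: 51^1≡51, 51^2≡528, 51^4≡311, 51^8≡672, 51^16≡361, 51^32≡413, 51^64≡583, 51^128≡608
143 = 128 + 8 + 4 + 2 + 1, so 51^143 ≡ 608·672·311·528·51 ≡ 659 (mod 691)
651·659 = 429009 ≡ 589 (mod 691)
199 ≠ 589; the check fails.

no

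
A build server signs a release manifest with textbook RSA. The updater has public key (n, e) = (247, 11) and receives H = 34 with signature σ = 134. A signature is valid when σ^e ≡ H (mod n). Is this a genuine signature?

σ^2 ≡ 134^2 = 17956 ≡ 172
σ^4 ≡ 172^2 = 29584 ≡ 191
σ^8 ≡ 191^2 = 36481 ≡ 172
11 = 8 + 2 + 1, so σ^11 ≡ 172·172·134 ≡ 153 (mod 247)
153 ≠ 34, so verification fails.

forged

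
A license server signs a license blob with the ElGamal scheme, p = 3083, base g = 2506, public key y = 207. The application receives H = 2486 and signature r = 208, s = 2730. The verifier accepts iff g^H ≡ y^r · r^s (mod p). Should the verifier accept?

Left side g^H mod p:
2506^2 = 6280036 ≡ 3048
2506^4 ≡ 3048^2 = 9290304 ≡ 1225
2506^8 ≡ 1225^2 = 1500625 ≡ 2287
2506^16 ≡ 2287^2 = 5230369 ≡ 1601
2506^32 ≡ 1601^2 = 2563201 ≡ 1228
2506^64 ≡ 1228^2 = 1507984 ≡ 397
2506^128 ≡ 397^2 = 157609 ≡ 376
2506^256 ≡ 376^2 = 141376 ≡ 2641
2506^512 ≡ 2641^2 = 6974881 ≡ 1135
2506^1024 ≡ 1135^2 = 1288225 ≡ 2614
2506^2048 ≡ 2614^2 = 6832996 ≡ 1068
2486 = 2048 + 256 + 128 + 32 + 16 + 4 + 2, so 2506^2486 ≡ 1068·2641·376·1228·1601·1225·3048 ≡ 1824 (mod 3083)
Right side y^r · r^s mod p:
207^2 = 42849 ≡ 2770
207^4 ≡ 2770^2 = 7672900 ≡ 2396
207^8 ≡ 2396^2 = 5740816 ≡ 270
207^16 ≡ 270^2 = 72900 ≡ 1991
207^32 ≡ 1991^2 = 3964081 ≡ 2426
207^64 ≡ 2426^2 = 5885476 ≡ 29
207^128 ≡ 29^2 = 841
208 = 128 + 64 + 16, so 207^208 ≡ 841·29·1991 ≡ 1249 (mod 3083)
208^2 = 43264 ≡ 102
208^4 ≡ 102^2 = 10404 ≡ 1155
208^8 ≡ 1155^2 = 1334025 ≡ 2169
208^16 ≡ 2169^2 = 4704561 ≡ 2986
208^32 ≡ 2986^2 = 8916196 ≡ 160
208^64 ≡ 160^2 = 25600 ≡ 936
208^128 ≡ 936^2 = 876096 ≡ 524
208^256 ≡ 524^2 = 274576 ≡ 189
208^512 ≡ 189^2 = 35721 ≡ 1808
208^1024 ≡ 1808^2 = 3268864 ≡ 884
208^2048 ≡ 884^2 = 781456 ≡ 1457
2730 = 2048 + 512 + 128 + 32 + 8 + 2, so 208^2730 ≡ 1457·1808·524·160·2169·102 ≡ 974 (mod 3083)
1249·974 = 1216526 ≡ 1824 (mod 3083)
1824 ≡ 1824 (mod 3083), so the signature is genuine.

accept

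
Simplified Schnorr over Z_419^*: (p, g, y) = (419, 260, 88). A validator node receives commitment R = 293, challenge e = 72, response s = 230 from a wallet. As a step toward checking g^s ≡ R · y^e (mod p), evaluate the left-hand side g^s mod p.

172

Squares mod 419: 260^1≡260, 260^2≡141, 260^4≡188, 260^8≡148, 260^16≡116, 260^32≡48, 260^64≡209, 260^128≡105
230 = 128 + 64 + 32 + 4 + 2, so 260^230 ≡ 105·209·48·188·141 ≡ 172 (mod 419)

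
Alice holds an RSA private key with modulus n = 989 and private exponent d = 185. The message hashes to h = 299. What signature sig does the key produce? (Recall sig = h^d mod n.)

207

h^2 ≡ 299^2 = 89401 ≡ 391
h^4 ≡ 391^2 = 152881 ≡ 575
h^8 ≡ 575^2 = 330625 ≡ 299
h^16 ≡ 299^2 = 89401 ≡ 391
h^32 ≡ 391^2 = 152881 ≡ 575
h^64 ≡ 575^2 = 330625 ≡ 299
h^128 ≡ 299^2 = 89401 ≡ 391
185 = 128 + 32 + 16 + 8 + 1, so h^185 ≡ 391·575·391·299·299 ≡ 207 (mod 989)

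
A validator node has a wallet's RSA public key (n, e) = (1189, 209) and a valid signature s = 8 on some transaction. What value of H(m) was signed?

743

s^209 mod 1189 = 743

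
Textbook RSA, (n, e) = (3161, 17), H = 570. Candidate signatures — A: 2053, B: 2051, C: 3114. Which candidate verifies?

Candidate A: Squares mod 3161: 2053^1≡2053, 2053^2≡1196, 2053^4≡1644, 2053^8≡81, 2053^16≡239; 17 = 16 + 1, so 2053^17 ≡ 239·2053 ≡ 712 (mod 3161)
Candidate B: Squares mod 3161: 2051^1≡2051, 2051^2≡2471, 2051^4≡1950, 2051^8≡2978, 2051^16≡1879; 17 = 16 + 1, so 2051^17 ≡ 1879·2051 ≡ 570 (mod 3161)
  → matches H = 570
Candidate C: Squares mod 3161: 3114^1≡3114, 3114^2≡2209, 3114^4≡2258, 3114^8≡3032, 3114^16≡836; 17 = 16 + 1, so 3114^17 ≡ 836·3114 ≡ 1801 (mod 3161)

B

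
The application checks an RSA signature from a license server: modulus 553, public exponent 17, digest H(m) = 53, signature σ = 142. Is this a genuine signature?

σ^2 ≡ 142^2 = 20164 ≡ 256
σ^4 ≡ 256^2 = 65536 ≡ 282
σ^8 ≡ 282^2 = 79524 ≡ 445
σ^16 ≡ 445^2 = 198025 ≡ 51
17 = 16 + 1, so σ^17 ≡ 51·142 ≡ 53 (mod 553)
σ^17 mod 553 = 53 matches H(m).

genuine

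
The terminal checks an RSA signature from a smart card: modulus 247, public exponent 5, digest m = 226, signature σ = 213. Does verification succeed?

σ^2 ≡ 213^2 = 45369 ≡ 168
σ^4 ≡ 168^2 = 28224 ≡ 66
5 = 4 + 1, so σ^5 ≡ 66·213 ≡ 226 (mod 247)
σ^5 mod 247 = 226 matches m.

passes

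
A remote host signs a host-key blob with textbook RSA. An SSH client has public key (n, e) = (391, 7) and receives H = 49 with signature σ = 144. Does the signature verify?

verifies

σ^2 ≡ 144^2 = 20736 ≡ 13
σ^4 ≡ 13^2 = 169
7 = 4 + 2 + 1, so σ^7 ≡ 169·13·144 ≡ 49 (mod 391)
Since 49 equals the digest 49, verification succeeds.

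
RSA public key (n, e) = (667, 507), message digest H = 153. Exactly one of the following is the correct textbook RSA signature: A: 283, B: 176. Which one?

B

Candidate A: Squares mod 667: 283^1≡283, 283^2≡49, 283^4≡400, 283^8≡587, 283^16≡397, 283^32≡197, 283^64≡123, 283^128≡455, 283^256≡255; 507 = 256 + 128 + 64 + 32 + 16 + 8 + 2 + 1, so 283^507 ≡ 255·455·123·197·397·587·49·283 ≡ 237 (mod 667)
Candidate B: Squares mod 667: 176^1≡176, 176^2≡294, 176^4≡393, 176^8≡372, 176^16≡315, 176^32≡509, 176^64≡285, 176^128≡518, 176^256≡190; 507 = 256 + 128 + 64 + 32 + 16 + 8 + 2 + 1, so 176^507 ≡ 190·518·285·509·315·372·294·176 ≡ 153 (mod 667)
  → matches H = 153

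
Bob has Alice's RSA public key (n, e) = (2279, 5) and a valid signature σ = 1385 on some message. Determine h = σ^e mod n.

483

σ^5 mod 2279 = 483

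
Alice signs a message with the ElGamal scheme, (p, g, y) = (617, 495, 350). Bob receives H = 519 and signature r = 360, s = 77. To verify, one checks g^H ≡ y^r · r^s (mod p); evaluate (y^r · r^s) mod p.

Squares mod 617: 350^1≡350, 350^2≡334, 350^4≡496, 350^8≡450, 350^16≡124, 350^32≡568, 350^64≡550, 350^128≡170, 350^256≡518
360 = 256 + 64 + 32 + 8, so 350^360 ≡ 518·550·568·450 ≡ 349 (mod 617)
Squares mod 617: 360^1≡360, 360^2≡30, 360^4≡283, 360^8≡496, 360^16≡450, 360^32≡124, 360^64≡568
77 = 64 + 8 + 4 + 1, so 360^77 ≡ 568·496·283·360 ≡ 435 (mod 617)
y^r · r^s ≡ 349·435 = 151815 ≡ 33 (mod 617)

33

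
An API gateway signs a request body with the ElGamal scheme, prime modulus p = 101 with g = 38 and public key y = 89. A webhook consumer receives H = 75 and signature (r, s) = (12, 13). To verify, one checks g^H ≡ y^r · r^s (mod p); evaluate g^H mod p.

38^75 mod 101 = 91

91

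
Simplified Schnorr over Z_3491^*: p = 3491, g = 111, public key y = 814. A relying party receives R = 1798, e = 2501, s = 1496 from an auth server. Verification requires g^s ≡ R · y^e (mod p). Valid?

g^s mod p:
111^1496 mod 3491 = 953
R · y^e mod p:
814^2501 mod 3491 = 2146
1798·2146 = 3858508 ≡ 953 (mod 3491)
953 ≡ 953 (mod 3491); signature holds.

yes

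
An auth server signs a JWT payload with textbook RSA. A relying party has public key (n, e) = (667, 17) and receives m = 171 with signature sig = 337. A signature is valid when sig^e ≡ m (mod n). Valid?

yes

sig^2 ≡ 337^2 = 113569 ≡ 179
sig^4 ≡ 179^2 = 32041 ≡ 25
sig^8 ≡ 25^2 = 625
sig^16 ≡ 625^2 = 390625 ≡ 430
17 = 16 + 1, so sig^17 ≡ 430·337 ≡ 171 (mod 667)
171 = m, so the signature checks out.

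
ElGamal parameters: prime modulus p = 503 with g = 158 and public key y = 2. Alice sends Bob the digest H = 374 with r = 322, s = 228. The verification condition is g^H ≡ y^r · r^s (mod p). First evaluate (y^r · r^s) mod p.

Squares mod 503: 2^1≡2, 2^2≡4, 2^4≡16, 2^8≡256, 2^16≡146, 2^32≡190, 2^64≡387, 2^128≡378, 2^256≡32
322 = 256 + 64 + 2, so 2^322 ≡ 32·387·4 ≡ 242 (mod 503)
Squares mod 503: 322^1≡322, 322^2≡66, 322^4≡332, 322^8≡67, 322^16≡465, 322^32≡438, 322^64≡201, 322^128≡161
228 = 128 + 64 + 32 + 4, so 322^228 ≡ 161·201·438·332 ≡ 233 (mod 503)
y^r · r^s ≡ 242·233 = 56386 ≡ 50 (mod 503)

50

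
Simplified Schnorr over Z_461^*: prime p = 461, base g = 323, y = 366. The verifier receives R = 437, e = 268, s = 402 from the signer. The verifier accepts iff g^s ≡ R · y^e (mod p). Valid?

g^s mod p:
323^2 = 104329 ≡ 143
323^4 ≡ 143^2 = 20449 ≡ 165
323^8 ≡ 165^2 = 27225 ≡ 26
323^16 ≡ 26^2 = 676 ≡ 215
323^32 ≡ 215^2 = 46225 ≡ 125
323^64 ≡ 125^2 = 15625 ≡ 412
323^128 ≡ 412^2 = 169744 ≡ 96
323^256 ≡ 96^2 = 9216 ≡ 457
402 = 256 + 128 + 16 + 2, so 323^402 ≡ 457·96·215·143 ≡ 130 (mod 461)
R · y^e mod p:
366^2 = 133956 ≡ 266
366^4 ≡ 266^2 = 70756 ≡ 223
366^8 ≡ 223^2 = 49729 ≡ 402
366^16 ≡ 402^2 = 161604 ≡ 254
366^32 ≡ 254^2 = 64516 ≡ 437
366^64 ≡ 437^2 = 190969 ≡ 115
366^128 ≡ 115^2 = 13225 ≡ 317
366^256 ≡ 317^2 = 100489 ≡ 452
268 = 256 + 8 + 4, so 366^268 ≡ 452·402·223 ≡ 397 (mod 461)
437·397 = 173489 ≡ 153 (mod 461)
130 ≠ 153; the check fails.

no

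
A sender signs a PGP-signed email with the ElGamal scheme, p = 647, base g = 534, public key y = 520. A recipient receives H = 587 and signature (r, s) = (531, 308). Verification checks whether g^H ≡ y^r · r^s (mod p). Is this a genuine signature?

genuine

Left side g^H mod p:
534^2 = 285156 ≡ 476
534^4 ≡ 476^2 = 226576 ≡ 126
534^8 ≡ 126^2 = 15876 ≡ 348
534^16 ≡ 348^2 = 121104 ≡ 115
534^32 ≡ 115^2 = 13225 ≡ 285
534^64 ≡ 285^2 = 81225 ≡ 350
534^128 ≡ 350^2 = 122500 ≡ 217
534^256 ≡ 217^2 = 47089 ≡ 505
534^512 ≡ 505^2 = 255025 ≡ 107
587 = 512 + 64 + 8 + 2 + 1, so 534^587 ≡ 107·350·348·476·534 ≡ 244 (mod 647)
Right side y^r · r^s mod p:
520^2 = 270400 ≡ 601
520^4 ≡ 601^2 = 361201 ≡ 175
520^8 ≡ 175^2 = 30625 ≡ 216
520^16 ≡ 216^2 = 46656 ≡ 72
520^32 ≡ 72^2 = 5184 ≡ 8
520^64 ≡ 8^2 = 64
520^128 ≡ 64^2 = 4096 ≡ 214
520^256 ≡ 214^2 = 45796 ≡ 506
520^512 ≡ 506^2 = 256036 ≡ 471
531 = 512 + 16 + 2 + 1, so 520^531 ≡ 471·72·601·520 ≡ 563 (mod 647)
531^2 = 281961 ≡ 516
531^4 ≡ 516^2 = 266256 ≡ 339
531^8 ≡ 339^2 = 114921 ≡ 402
531^16 ≡ 402^2 = 161604 ≡ 501
531^32 ≡ 501^2 = 251001 ≡ 612
531^64 ≡ 612^2 = 374544 ≡ 578
531^128 ≡ 578^2 = 334084 ≡ 232
531^256 ≡ 232^2 = 53824 ≡ 123
308 = 256 + 32 + 16 + 4, so 531^308 ≡ 123·612·501·339 ≡ 336 (mod 647)
563·336 = 189168 ≡ 244 (mod 647)
244 ≡ 244 (mod 647), so the signature is genuine.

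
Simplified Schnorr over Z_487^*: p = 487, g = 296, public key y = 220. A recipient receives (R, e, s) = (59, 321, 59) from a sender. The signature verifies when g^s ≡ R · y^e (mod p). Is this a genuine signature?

g^s mod p:
296^59 mod 487 = 344
R · y^e mod p:
220^321 mod 487 = 254
59·254 = 14986 ≡ 376 (mod 487)
344 ≠ 376; the check fails.

forged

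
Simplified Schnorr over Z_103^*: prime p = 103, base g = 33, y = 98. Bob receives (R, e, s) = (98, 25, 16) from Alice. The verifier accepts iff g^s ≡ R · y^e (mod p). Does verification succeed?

g^s mod p:
33^2 = 1089 ≡ 59
33^4 ≡ 59^2 = 3481 ≡ 82
33^8 ≡ 82^2 = 6724 ≡ 29
33^16 ≡ 29^2 = 841 ≡ 17
R · y^e mod p:
98^2 = 9604 ≡ 25
98^4 ≡ 25^2 = 625 ≡ 7
98^8 ≡ 7^2 = 49
98^16 ≡ 49^2 = 2401 ≡ 32
25 = 16 + 8 + 1, so 98^25 ≡ 32·49·98 ≡ 91 (mod 103)
98·91 = 8918 ≡ 60 (mod 103)
17 ≠ 60; the check fails.

fails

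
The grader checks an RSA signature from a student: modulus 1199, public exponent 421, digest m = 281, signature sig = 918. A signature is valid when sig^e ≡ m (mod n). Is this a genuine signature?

sig^2 ≡ 918^2 = 842724 ≡ 1026
sig^4 ≡ 1026^2 = 1052676 ≡ 1153
sig^8 ≡ 1153^2 = 1329409 ≡ 917
sig^16 ≡ 917^2 = 840889 ≡ 390
sig^32 ≡ 390^2 = 152100 ≡ 1026
sig^64 ≡ 1026^2 = 1052676 ≡ 1153
sig^128 ≡ 1153^2 = 1329409 ≡ 917
sig^256 ≡ 917^2 = 840889 ≡ 390
421 = 256 + 128 + 32 + 4 + 1, so sig^421 ≡ 390·917·1026·1153·918 ≡ 918 (mod 1199)
The recovered value 918 does not match the digest 281.

forged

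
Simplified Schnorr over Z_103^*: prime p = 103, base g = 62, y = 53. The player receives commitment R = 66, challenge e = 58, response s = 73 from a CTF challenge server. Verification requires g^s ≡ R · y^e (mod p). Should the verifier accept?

reject

g^s mod p:
Squares mod 103: 62^1≡62, 62^2≡33, 62^4≡59, 62^8≡82, 62^16≡29, 62^32≡17, 62^64≡83
73 = 64 + 8 + 1, so 62^73 ≡ 83·82·62 ≡ 84 (mod 103)
R · y^e mod p:
Squares mod 103: 53^1≡53, 53^2≡28, 53^4≡63, 53^8≡55, 53^16≡38, 53^32≡2
58 = 32 + 16 + 8 + 2, so 53^58 ≡ 2·38·55·28 ≡ 32 (mod 103)
66·32 = 2112 ≡ 52 (mod 103)
84 ≠ 52; the check fails.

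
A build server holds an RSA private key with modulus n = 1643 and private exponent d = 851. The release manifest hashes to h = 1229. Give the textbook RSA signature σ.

h^2 ≡ 1229^2 = 1510441 ≡ 524
h^4 ≡ 524^2 = 274576 ≡ 195
h^8 ≡ 195^2 = 38025 ≡ 236
h^16 ≡ 236^2 = 55696 ≡ 1477
h^32 ≡ 1477^2 = 2181529 ≡ 1268
h^64 ≡ 1268^2 = 1607824 ≡ 970
h^128 ≡ 970^2 = 940900 ≡ 1104
h^256 ≡ 1104^2 = 1218816 ≡ 1353
h^512 ≡ 1353^2 = 1830609 ≡ 307
851 = 512 + 256 + 64 + 16 + 2 + 1, so h^851 ≡ 307·1353·970·1477·524·1229 ≡ 844 (mod 1643)

844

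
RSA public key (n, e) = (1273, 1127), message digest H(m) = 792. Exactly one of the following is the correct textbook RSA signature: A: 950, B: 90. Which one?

Candidate A: Squares mod 1273: 950^1≡950, 950^2≡1216, 950^4≡703, 950^8≡285, 950^16≡1026, 950^32≡1178, 950^64≡114, 950^128≡266, 950^256≡741, 950^512≡418, 950^1024≡323; 1127 = 1024 + 64 + 32 + 4 + 2 + 1, so 950^1127 ≡ 323·114·1178·703·1216·950 ≡ 798 (mod 1273)
Candidate B: Squares mod 1273: 90^1≡90, 90^2≡462, 90^4≡853, 90^8≡726, 90^16≡54, 90^32≡370, 90^64≡689, 90^128≡1165, 90^256≡207, 90^512≡840, 90^1024≡358; 1127 = 1024 + 64 + 32 + 4 + 2 + 1, so 90^1127 ≡ 358·689·370·853·462·90 ≡ 792 (mod 1273)
  → matches H(m) = 792

B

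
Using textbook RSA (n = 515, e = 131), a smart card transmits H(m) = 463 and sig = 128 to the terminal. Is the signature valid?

invalid

Squares mod 515: sig^1≡128, sig^2≡419, sig^4≡461, sig^8≡341, sig^16≡406, sig^32≡36, sig^64≡266, sig^128≡201
131 = 128 + 2 + 1, so sig^131 ≡ 201·419·128 ≡ 52 (mod 515)
52 ≠ 463, so verification fails.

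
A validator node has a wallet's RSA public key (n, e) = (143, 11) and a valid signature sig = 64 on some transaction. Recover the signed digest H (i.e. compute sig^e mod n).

64

sig^2 ≡ 64^2 = 4096 ≡ 92
sig^4 ≡ 92^2 = 8464 ≡ 27
sig^8 ≡ 27^2 = 729 ≡ 14
11 = 8 + 2 + 1, so sig^11 ≡ 14·92·64 ≡ 64 (mod 143)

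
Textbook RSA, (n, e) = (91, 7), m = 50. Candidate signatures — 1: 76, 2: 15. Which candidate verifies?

Candidate 1: 76^2 = 5776 ≡ 43; 76^4 ≡ 43^2 = 1849 ≡ 29; 7 = 4 + 2 + 1, so 76^7 ≡ 29·43·76 ≡ 41 (mod 91)
Candidate 2: 15^2 = 225 ≡ 43; 15^4 ≡ 43^2 = 1849 ≡ 29; 7 = 4 + 2 + 1, so 15^7 ≡ 29·43·15 ≡ 50 (mod 91)
  → matches m = 50

2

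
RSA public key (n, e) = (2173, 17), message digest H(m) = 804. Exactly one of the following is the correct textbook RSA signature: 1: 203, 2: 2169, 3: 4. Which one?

Candidate 1: Squares mod 2173: 203^1≡203, 203^2≡2095, 203^4≡1738, 203^8≡174, 203^16≡2027; 17 = 16 + 1, so 203^17 ≡ 2027·203 ≡ 784 (mod 2173)
Candidate 2: Squares mod 2173: 2169^1≡2169, 2169^2≡16, 2169^4≡256, 2169^8≡346, 2169^16≡201; 17 = 16 + 1, so 2169^17 ≡ 201·2169 ≡ 1369 (mod 2173)
Candidate 3: Squares mod 2173: 4^1≡4, 4^2≡16, 4^4≡256, 4^8≡346, 4^16≡201; 17 = 16 + 1, so 4^17 ≡ 201·4 ≡ 804 (mod 2173)
  → matches H(m) = 804

3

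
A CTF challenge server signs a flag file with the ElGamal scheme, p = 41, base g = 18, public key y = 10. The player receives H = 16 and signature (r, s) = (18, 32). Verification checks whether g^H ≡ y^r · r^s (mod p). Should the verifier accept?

Left side g^H mod p:
18^2 = 324 ≡ 37
18^4 ≡ 37^2 = 1369 ≡ 16
18^8 ≡ 16^2 = 256 ≡ 10
18^16 ≡ 10^2 = 100 ≡ 18
Right side y^r · r^s mod p:
10^2 = 100 ≡ 18
10^4 ≡ 18^2 = 324 ≡ 37
10^8 ≡ 37^2 = 1369 ≡ 16
10^16 ≡ 16^2 = 256 ≡ 10
18 = 16 + 2, so 10^18 ≡ 10·18 ≡ 16 (mod 41)
18^2 = 324 ≡ 37
18^4 ≡ 37^2 = 1369 ≡ 16
18^8 ≡ 16^2 = 256 ≡ 10
18^16 ≡ 10^2 = 100 ≡ 18
18^32 ≡ 18^2 = 324 ≡ 37
16·37 = 592 ≡ 18 (mod 41)
18 ≡ 18 (mod 41), so the signature is genuine.

accept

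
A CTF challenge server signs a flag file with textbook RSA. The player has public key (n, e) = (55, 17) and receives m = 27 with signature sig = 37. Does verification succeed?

sig^17 mod 55 = 27
sig^17 mod 55 = 27 matches m.

passes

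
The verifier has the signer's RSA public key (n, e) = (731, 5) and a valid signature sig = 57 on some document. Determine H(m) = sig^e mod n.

109

sig^5 mod 731 = 109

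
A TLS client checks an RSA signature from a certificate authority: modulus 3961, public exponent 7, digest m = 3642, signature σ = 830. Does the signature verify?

Squares mod 3961: σ^1≡830, σ^2≡3647, σ^4≡3532
7 = 4 + 2 + 1, so σ^7 ≡ 3532·3647·830 ≡ 2794 (mod 3961)
σ^7 mod 3961 = 2794, but m = 3642.

does not verify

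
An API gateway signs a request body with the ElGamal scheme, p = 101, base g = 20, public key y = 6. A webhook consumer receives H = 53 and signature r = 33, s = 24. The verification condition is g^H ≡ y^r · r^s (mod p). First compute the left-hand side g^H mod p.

21

20^2 = 400 ≡ 97
20^4 ≡ 97^2 = 9409 ≡ 16
20^8 ≡ 16^2 = 256 ≡ 54
20^16 ≡ 54^2 = 2916 ≡ 88
20^32 ≡ 88^2 = 7744 ≡ 68
53 = 32 + 16 + 4 + 1, so 20^53 ≡ 68·88·16·20 ≡ 21 (mod 101)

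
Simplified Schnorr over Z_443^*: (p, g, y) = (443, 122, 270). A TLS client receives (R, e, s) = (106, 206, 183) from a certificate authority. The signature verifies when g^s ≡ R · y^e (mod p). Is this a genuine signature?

forged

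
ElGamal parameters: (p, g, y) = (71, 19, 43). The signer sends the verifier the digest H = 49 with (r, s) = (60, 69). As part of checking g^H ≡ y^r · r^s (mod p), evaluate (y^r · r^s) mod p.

54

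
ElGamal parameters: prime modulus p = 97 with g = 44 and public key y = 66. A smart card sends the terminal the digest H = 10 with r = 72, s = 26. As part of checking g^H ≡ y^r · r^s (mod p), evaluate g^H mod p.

Squares mod 97: 44^1≡44, 44^2≡93, 44^4≡16, 44^8≡62
10 = 8 + 2, so 44^10 ≡ 62·93 ≡ 43 (mod 97)

43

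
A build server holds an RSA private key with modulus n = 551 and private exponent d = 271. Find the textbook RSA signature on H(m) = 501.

Squares mod 551: (H(m))^1≡501, (H(m))^2≡296, (H(m))^4≡7, (H(m))^8≡49, (H(m))^16≡197, (H(m))^32≡239, (H(m))^64≡368, (H(m))^128≡429, (H(m))^256≡7
271 = 256 + 8 + 4 + 2 + 1, so (H(m))^271 ≡ 7·49·7·296·501 ≡ 292 (mod 551)

292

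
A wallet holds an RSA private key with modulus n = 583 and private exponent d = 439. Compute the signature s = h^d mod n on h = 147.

58

h^2 ≡ 147^2 = 21609 ≡ 38
h^4 ≡ 38^2 = 1444 ≡ 278
h^8 ≡ 278^2 = 77284 ≡ 328
h^16 ≡ 328^2 = 107584 ≡ 312
h^32 ≡ 312^2 = 97344 ≡ 566
h^64 ≡ 566^2 = 320356 ≡ 289
h^128 ≡ 289^2 = 83521 ≡ 152
h^256 ≡ 152^2 = 23104 ≡ 367
439 = 256 + 128 + 32 + 16 + 4 + 2 + 1, so h^439 ≡ 367·152·566·312·278·38·147 ≡ 58 (mod 583)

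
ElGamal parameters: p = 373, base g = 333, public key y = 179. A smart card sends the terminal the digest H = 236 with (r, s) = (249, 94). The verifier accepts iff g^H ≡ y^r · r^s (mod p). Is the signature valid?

Left side g^H mod p:
333^2 = 110889 ≡ 108
333^4 ≡ 108^2 = 11664 ≡ 101
333^8 ≡ 101^2 = 10201 ≡ 130
333^16 ≡ 130^2 = 16900 ≡ 115
333^32 ≡ 115^2 = 13225 ≡ 170
333^64 ≡ 170^2 = 28900 ≡ 179
333^128 ≡ 179^2 = 32041 ≡ 336
236 = 128 + 64 + 32 + 8 + 4, so 333^236 ≡ 336·179·170·130·101 ≡ 220 (mod 373)
Right side y^r · r^s mod p:
179^2 = 32041 ≡ 336
179^4 ≡ 336^2 = 112896 ≡ 250
179^8 ≡ 250^2 = 62500 ≡ 209
179^16 ≡ 209^2 = 43681 ≡ 40
179^32 ≡ 40^2 = 1600 ≡ 108
179^64 ≡ 108^2 = 11664 ≡ 101
179^128 ≡ 101^2 = 10201 ≡ 130
249 = 128 + 64 + 32 + 16 + 8 + 1, so 179^249 ≡ 130·101·108·40·209·179 ≡ 86 (mod 373)
249^2 = 62001 ≡ 83
249^4 ≡ 83^2 = 6889 ≡ 175
249^8 ≡ 175^2 = 30625 ≡ 39
249^16 ≡ 39^2 = 1521 ≡ 29
249^32 ≡ 29^2 = 841 ≡ 95
249^64 ≡ 95^2 = 9025 ≡ 73
94 = 64 + 16 + 8 + 4 + 2, so 249^94 ≡ 73·29·39·175·83 ≡ 124 (mod 373)
86·124 = 10664 ≡ 220 (mod 373)
220 ≡ 220 (mod 373), so the signature is genuine.

valid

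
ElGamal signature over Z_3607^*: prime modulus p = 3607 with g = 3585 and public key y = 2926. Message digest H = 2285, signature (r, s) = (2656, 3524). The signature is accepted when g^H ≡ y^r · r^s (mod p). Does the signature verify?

Left side g^H mod p:
3585^2 = 12852225 ≡ 484
3585^4 ≡ 484^2 = 234256 ≡ 3408
3585^8 ≡ 3408^2 = 11614464 ≡ 3531
3585^16 ≡ 3531^2 = 12467961 ≡ 2169
3585^32 ≡ 2169^2 = 4704561 ≡ 1033
3585^64 ≡ 1033^2 = 1067089 ≡ 3024
3585^128 ≡ 3024^2 = 9144576 ≡ 831
3585^256 ≡ 831^2 = 690561 ≡ 1624
3585^512 ≡ 1624^2 = 2637376 ≡ 659
3585^1024 ≡ 659^2 = 434281 ≡ 1441
3585^2048 ≡ 1441^2 = 2076481 ≡ 2456
2285 = 2048 + 128 + 64 + 32 + 8 + 4 + 1, so 3585^2285 ≡ 2456·831·3024·1033·3531·3408·3585 ≡ 1912 (mod 3607)
Right side y^r · r^s mod p:
2926^2 = 8561476 ≡ 2065
2926^4 ≡ 2065^2 = 4264225 ≡ 751
2926^8 ≡ 751^2 = 564001 ≡ 1309
2926^16 ≡ 1309^2 = 1713481 ≡ 156
2926^32 ≡ 156^2 = 24336 ≡ 2694
2926^64 ≡ 2694^2 = 7257636 ≡ 352
2926^128 ≡ 352^2 = 123904 ≡ 1266
2926^256 ≡ 1266^2 = 1602756 ≡ 1248
2926^512 ≡ 1248^2 = 1557504 ≡ 2887
2926^1024 ≡ 2887^2 = 8334769 ≡ 2599
2926^2048 ≡ 2599^2 = 6754801 ≡ 2497
2656 = 2048 + 512 + 64 + 32, so 2926^2656 ≡ 2497·2887·352·2694 ≡ 298 (mod 3607)
2656^2 = 7054336 ≡ 2651
2656^4 ≡ 2651^2 = 7027801 ≡ 1365
2656^8 ≡ 1365^2 = 1863225 ≡ 2013
2656^16 ≡ 2013^2 = 4052169 ≡ 1508
2656^32 ≡ 1508^2 = 2274064 ≡ 1654
2656^64 ≡ 1654^2 = 2735716 ≡ 1610
2656^128 ≡ 1610^2 = 2592100 ≡ 2274
2656^256 ≡ 2274^2 = 5171076 ≡ 2245
2656^512 ≡ 2245^2 = 5040025 ≡ 1046
2656^1024 ≡ 1046^2 = 1094116 ≡ 1195
2656^2048 ≡ 1195^2 = 1428025 ≡ 3260
3524 = 2048 + 1024 + 256 + 128 + 64 + 4, so 2656^3524 ≡ 3260·1195·2245·2274·1610·1365 ≡ 1204 (mod 3607)
298·1204 = 358792 ≡ 1699 (mod 3607)
1912 ≠ 1699, so verification fails.

does not verify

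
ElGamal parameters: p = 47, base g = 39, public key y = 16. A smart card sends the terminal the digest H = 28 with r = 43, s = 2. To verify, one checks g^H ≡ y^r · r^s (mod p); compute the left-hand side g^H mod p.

9

39^2 = 1521 ≡ 17
39^4 ≡ 17^2 = 289 ≡ 7
39^8 ≡ 7^2 = 49 ≡ 2
39^16 ≡ 2^2 = 4
28 = 16 + 8 + 4, so 39^28 ≡ 4·2·7 ≡ 9 (mod 47)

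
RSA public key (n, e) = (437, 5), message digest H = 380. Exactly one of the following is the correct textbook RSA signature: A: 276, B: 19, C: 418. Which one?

C

Candidate A: Squares mod 437: 276^1≡276, 276^2≡138, 276^4≡253; 5 = 4 + 1, so 276^5 ≡ 253·276 ≡ 345 (mod 437)
Candidate B: Squares mod 437: 19^1≡19, 19^2≡361, 19^4≡95; 5 = 4 + 1, so 19^5 ≡ 95·19 ≡ 57 (mod 437)
Candidate C: Squares mod 437: 418^1≡418, 418^2≡361, 418^4≡95; 5 = 4 + 1, so 418^5 ≡ 95·418 ≡ 380 (mod 437)
  → matches H = 380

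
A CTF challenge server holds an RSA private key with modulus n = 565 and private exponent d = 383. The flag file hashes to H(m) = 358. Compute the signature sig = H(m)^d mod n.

322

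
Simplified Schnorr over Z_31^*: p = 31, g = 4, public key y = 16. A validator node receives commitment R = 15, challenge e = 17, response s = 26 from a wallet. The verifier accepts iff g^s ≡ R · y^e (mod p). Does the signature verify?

does not verify

g^s mod p:
4^2 = 16
4^4 ≡ 16^2 = 256 ≡ 8
4^8 ≡ 8^2 = 64 ≡ 2
4^16 ≡ 2^2 = 4
26 = 16 + 8 + 2, so 4^26 ≡ 4·2·16 ≡ 4 (mod 31)
R · y^e mod p:
16^2 = 256 ≡ 8
16^4 ≡ 8^2 = 64 ≡ 2
16^8 ≡ 2^2 = 4
16^16 ≡ 4^2 = 16
17 = 16 + 1, so 16^17 ≡ 16·16 ≡ 8 (mod 31)
15·8 = 120 ≡ 27 (mod 31)
4 ≠ 27; the check fails.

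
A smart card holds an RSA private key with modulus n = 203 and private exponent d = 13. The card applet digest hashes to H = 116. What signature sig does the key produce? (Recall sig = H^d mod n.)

H^2 ≡ 116^2 = 13456 ≡ 58
H^4 ≡ 58^2 = 3364 ≡ 116
H^8 ≡ 116^2 = 13456 ≡ 58
13 = 8 + 4 + 1, so H^13 ≡ 58·116·116 ≡ 116 (mod 203)

116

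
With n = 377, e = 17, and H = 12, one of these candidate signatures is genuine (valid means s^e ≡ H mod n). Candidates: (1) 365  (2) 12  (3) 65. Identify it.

2

Candidate 1: Squares mod 377: 365^1≡365, 365^2≡144, 365^4≡1, 365^8≡1, 365^16≡1; 17 = 16 + 1, so 365^17 ≡ 1·365 ≡ 365 (mod 377)
Candidate 2: Squares mod 377: 12^1≡12, 12^2≡144, 12^4≡1, 12^8≡1, 12^16≡1; 17 = 16 + 1, so 12^17 ≡ 1·12 ≡ 12 (mod 377)
  → matches H = 12
Candidate 3: Squares mod 377: 65^1≡65, 65^2≡78, 65^4≡52, 65^8≡65, 65^16≡78; 17 = 16 + 1, so 65^17 ≡ 78·65 ≡ 169 (mod 377)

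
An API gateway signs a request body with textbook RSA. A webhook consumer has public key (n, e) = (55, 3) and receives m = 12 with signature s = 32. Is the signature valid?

s^3 mod 55 = 43
43 ≠ 12, so verification fails.

invalid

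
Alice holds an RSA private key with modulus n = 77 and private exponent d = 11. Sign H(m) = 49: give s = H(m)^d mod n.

Squares mod 77: (H(m))^1≡49, (H(m))^2≡14, (H(m))^4≡42, (H(m))^8≡70
11 = 8 + 2 + 1, so (H(m))^11 ≡ 70·14·49 ≡ 49 (mod 77)

49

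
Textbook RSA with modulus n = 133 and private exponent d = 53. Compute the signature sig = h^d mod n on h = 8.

h^53 mod 133 = 50

50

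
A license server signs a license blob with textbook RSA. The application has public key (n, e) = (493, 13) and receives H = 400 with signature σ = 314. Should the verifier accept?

accept

σ^2 ≡ 314^2 = 98596 ≡ 489
σ^4 ≡ 489^2 = 239121 ≡ 16
σ^8 ≡ 16^2 = 256
13 = 8 + 4 + 1, so σ^13 ≡ 256·16·314 ≡ 400 (mod 493)
Since 400 equals the digest 400, verification succeeds.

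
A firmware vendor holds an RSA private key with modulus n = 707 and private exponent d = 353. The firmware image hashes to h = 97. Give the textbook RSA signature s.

h^2 ≡ 97^2 = 9409 ≡ 218
h^4 ≡ 218^2 = 47524 ≡ 155
h^8 ≡ 155^2 = 24025 ≡ 694
h^16 ≡ 694^2 = 481636 ≡ 169
h^32 ≡ 169^2 = 28561 ≡ 281
h^64 ≡ 281^2 = 78961 ≡ 484
h^128 ≡ 484^2 = 234256 ≡ 239
h^256 ≡ 239^2 = 57121 ≡ 561
353 = 256 + 64 + 32 + 1, so h^353 ≡ 561·484·281·97 ≡ 643 (mod 707)

643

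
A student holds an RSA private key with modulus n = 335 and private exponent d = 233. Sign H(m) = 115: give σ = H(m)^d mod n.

175

Squares mod 335: (H(m))^1≡115, (H(m))^2≡160, (H(m))^4≡140, (H(m))^8≡170, (H(m))^16≡90, (H(m))^32≡60, (H(m))^64≡250, (H(m))^128≡190
233 = 128 + 64 + 32 + 8 + 1, so (H(m))^233 ≡ 190·250·60·170·115 ≡ 175 (mod 335)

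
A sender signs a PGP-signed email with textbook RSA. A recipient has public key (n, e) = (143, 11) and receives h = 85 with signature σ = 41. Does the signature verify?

Squares mod 143: σ^1≡41, σ^2≡108, σ^4≡81, σ^8≡126
11 = 8 + 2 + 1, so σ^11 ≡ 126·108·41 ≡ 85 (mod 143)
σ^11 mod 143 = 85 matches h.

verifies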